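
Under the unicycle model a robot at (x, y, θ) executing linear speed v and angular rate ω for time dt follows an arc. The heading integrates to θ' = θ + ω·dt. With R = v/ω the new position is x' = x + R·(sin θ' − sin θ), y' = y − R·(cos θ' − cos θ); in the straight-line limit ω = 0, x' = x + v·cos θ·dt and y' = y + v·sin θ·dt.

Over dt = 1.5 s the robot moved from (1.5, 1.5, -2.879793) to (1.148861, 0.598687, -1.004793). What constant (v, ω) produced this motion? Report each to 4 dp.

v = 0.7500, ω = 1.2500

Δθ = -1.004793 − -2.879793 = 1.875000
ω = Δθ/dt = 1.875000/1.5 = 1.2500
R = −Δy/(cos θ' − cos θ) = 0.6000
v = R·ω = 0.6000·1.2500 = 0.7500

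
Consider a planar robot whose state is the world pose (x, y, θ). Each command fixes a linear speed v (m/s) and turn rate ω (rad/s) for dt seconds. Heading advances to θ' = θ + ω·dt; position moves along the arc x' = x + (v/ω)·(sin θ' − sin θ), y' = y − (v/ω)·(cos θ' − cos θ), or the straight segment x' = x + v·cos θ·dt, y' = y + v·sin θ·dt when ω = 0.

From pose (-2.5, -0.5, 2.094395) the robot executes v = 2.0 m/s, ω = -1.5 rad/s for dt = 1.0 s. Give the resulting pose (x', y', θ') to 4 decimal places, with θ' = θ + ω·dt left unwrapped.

θ' = 2.0944 + -1.5·1.0 = 0.5944
R = v/ω = 2.0/-1.5 = -1.3333
x' = -2.5 + -1.3333·(sin 0.5944 − sin 2.0944) = -2.0920
y' = -0.5 − -1.3333·(cos 0.5944 − cos 2.0944) = 1.2713

(-2.0920, 1.2713, 0.5944)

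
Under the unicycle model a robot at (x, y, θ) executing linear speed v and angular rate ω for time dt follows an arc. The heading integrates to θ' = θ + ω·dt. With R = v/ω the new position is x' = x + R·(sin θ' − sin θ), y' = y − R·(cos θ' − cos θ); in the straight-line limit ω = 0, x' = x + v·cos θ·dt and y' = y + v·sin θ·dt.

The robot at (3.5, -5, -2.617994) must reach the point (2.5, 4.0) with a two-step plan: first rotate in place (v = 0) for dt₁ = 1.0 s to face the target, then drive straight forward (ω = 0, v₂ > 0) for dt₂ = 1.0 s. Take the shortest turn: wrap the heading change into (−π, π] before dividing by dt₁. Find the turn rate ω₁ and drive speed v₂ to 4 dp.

heading to target = atan2(4−-5, 2.5−3.5) = 1.6815
Δθ = wrap(1.6815 − -2.6180) = -1.9837; ω₁ = Δθ/dt₁ = -1.9837
distance = √((2.5−3.5)² + (4−-5)²) = 9.0554; v₂ = distance/dt₂ = 9.0554

ω₁ = -1.9837, v₂ = 9.0554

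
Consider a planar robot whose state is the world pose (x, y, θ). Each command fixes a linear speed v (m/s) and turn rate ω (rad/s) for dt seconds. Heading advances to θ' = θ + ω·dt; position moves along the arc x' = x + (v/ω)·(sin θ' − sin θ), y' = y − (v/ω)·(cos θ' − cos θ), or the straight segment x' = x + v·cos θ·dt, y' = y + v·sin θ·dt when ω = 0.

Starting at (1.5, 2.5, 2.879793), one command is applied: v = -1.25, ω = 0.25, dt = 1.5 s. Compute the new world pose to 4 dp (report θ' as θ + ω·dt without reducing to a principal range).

θ' = 2.8798 + 0.25·1.5 = 3.2548
R = v/ω = -1.25/0.25 = -5.0000
x' = 1.5 + -5.0000·(sin 3.2548 − sin 2.8798) = 3.3589
y' = 2.5 − -5.0000·(cos 3.2548 − cos 2.8798) = 2.3616

(3.3589, 2.3616, 3.2548)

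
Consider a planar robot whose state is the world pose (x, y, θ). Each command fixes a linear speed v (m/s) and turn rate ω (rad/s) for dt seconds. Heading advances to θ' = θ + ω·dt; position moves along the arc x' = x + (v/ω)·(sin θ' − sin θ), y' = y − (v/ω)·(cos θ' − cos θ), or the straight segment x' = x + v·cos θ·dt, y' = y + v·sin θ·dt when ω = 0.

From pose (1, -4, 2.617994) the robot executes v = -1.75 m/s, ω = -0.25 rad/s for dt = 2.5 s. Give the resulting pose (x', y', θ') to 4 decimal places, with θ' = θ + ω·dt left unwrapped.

θ' = 2.6180 + -0.25·2.5 = 1.9930
R = v/ω = -1.75/-0.25 = 7.0000
x' = 1 + 7.0000·(sin 1.9930 − sin 2.6180) = 3.8853
y' = -4 − 7.0000·(cos 1.9930 − cos 2.6180) = -7.1938

(3.8853, -7.1938, 1.9930)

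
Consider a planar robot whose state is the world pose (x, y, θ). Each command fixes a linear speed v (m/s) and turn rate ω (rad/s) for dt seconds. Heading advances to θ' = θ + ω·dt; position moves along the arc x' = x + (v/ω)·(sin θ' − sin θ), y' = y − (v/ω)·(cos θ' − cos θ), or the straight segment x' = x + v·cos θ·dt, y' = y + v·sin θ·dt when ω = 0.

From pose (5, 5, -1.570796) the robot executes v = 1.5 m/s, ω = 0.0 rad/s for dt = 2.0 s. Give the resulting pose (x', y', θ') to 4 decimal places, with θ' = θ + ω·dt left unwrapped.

(5.0000, 2.0000, -1.5708)

θ' = -1.5708 + 0.0·2.0 = -1.5708
ω = 0 → straight: x' = 5 + 1.5·cos(-1.5708)·2.0 = 5.0000
y' = 5 + 1.5·sin(-1.5708)·2.0 = 2.0000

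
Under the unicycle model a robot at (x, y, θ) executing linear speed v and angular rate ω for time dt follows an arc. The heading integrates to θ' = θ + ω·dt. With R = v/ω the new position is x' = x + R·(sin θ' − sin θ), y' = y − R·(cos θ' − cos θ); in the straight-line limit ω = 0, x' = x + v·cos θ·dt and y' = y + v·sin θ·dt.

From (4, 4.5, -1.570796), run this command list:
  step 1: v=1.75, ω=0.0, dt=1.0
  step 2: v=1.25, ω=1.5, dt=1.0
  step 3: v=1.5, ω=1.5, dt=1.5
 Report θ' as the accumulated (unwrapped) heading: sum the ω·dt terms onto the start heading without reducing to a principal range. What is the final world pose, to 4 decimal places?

(5.6657, 3.4878, 2.1792)

step 1: θ'=-1.5708 (straight) → pose (4.0000, 2.7500, -1.5708)
step 2: θ'=-0.0708 (R=0.8333) → pose (4.7744, 1.9188, -0.0708)
step 3: θ'=2.1792 (R=1.0000) → pose (5.6657, 3.4878, 2.1792)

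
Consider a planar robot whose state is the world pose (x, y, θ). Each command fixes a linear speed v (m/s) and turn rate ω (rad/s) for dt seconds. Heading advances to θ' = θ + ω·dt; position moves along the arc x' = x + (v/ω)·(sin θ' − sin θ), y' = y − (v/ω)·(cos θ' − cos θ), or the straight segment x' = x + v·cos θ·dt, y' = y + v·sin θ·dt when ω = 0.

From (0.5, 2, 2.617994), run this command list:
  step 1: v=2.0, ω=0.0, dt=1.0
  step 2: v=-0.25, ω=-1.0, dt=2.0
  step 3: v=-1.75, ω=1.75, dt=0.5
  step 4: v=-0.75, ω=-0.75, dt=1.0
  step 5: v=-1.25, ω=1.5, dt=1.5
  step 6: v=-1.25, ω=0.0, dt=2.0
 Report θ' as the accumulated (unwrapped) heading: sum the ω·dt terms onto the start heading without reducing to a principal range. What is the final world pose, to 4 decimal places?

step 1: θ'=2.6180 (straight) → pose (-1.2321, 3.0000, 2.6180)
step 2: θ'=0.6180 (R=0.2500) → pose (-1.2122, 2.5797, 0.6180)
step 3: θ'=1.4930 (R=-1.0000) → pose (-1.6298, 1.8424, 1.4930)
step 4: θ'=0.7430 (R=1.0000) → pose (-1.9503, 1.1837, 0.7430)
step 5: θ'=2.9930 (R=-0.8333) → pose (-1.5099, -0.2542, 2.9930)
step 6: θ'=2.9930 (straight) → pose (0.9626, -0.6243, 2.9930)

(0.9626, -0.6243, 2.9930)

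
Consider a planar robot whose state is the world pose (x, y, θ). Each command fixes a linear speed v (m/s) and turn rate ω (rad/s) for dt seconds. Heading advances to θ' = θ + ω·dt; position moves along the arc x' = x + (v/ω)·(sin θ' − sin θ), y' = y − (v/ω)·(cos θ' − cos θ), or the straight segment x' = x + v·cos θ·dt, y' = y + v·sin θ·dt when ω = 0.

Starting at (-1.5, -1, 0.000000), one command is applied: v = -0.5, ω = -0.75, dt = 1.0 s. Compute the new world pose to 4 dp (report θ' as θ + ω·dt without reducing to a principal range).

θ' = 0.0000 + -0.75·1.0 = -0.7500
R = v/ω = -0.5/-0.75 = 0.6667
x' = -1.5 + 0.6667·(sin -0.7500 − sin 0.0000) = -1.9544
y' = -1 − 0.6667·(cos -0.7500 − cos 0.0000) = -0.8211

(-1.9544, -0.8211, -0.7500)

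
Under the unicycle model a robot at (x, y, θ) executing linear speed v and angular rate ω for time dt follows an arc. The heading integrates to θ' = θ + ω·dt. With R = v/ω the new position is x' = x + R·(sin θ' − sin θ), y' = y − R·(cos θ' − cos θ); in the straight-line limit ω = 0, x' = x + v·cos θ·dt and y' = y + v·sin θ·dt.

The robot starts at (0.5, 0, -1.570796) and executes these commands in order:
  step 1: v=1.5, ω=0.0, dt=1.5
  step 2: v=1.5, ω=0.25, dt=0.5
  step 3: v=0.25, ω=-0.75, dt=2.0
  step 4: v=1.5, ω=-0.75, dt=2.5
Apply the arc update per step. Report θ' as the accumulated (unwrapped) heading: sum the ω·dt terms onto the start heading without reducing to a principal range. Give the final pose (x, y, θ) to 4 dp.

step 1: θ'=-1.5708 (straight) → pose (0.5000, -2.2500, -1.5708)
step 2: θ'=-1.4458 (R=6.0000) → pose (0.5468, -2.9980, -1.4458)
step 3: θ'=-2.9458 (R=-0.3333) → pose (0.2809, -3.3666, -2.9458)
step 4: θ'=-4.8208 (R=-2.0000) → pose (-2.0964, -1.1884, -4.8208)

(-2.0964, -1.1884, -4.8208)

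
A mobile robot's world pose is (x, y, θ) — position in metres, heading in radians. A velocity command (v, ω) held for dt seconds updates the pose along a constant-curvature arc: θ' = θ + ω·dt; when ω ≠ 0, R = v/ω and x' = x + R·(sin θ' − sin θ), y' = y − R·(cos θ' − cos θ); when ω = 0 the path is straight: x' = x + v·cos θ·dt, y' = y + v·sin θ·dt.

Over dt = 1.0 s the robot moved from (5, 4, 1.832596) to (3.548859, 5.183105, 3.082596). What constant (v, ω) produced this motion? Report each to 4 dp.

v = 2.0000, ω = 1.2500

Δθ = 3.082596 − 1.832596 = 1.250000
ω = Δθ/dt = 1.250000/1.0 = 1.2500
R = Δx/(sin θ' − sin θ) = 1.6000
v = R·ω = 1.6000·1.2500 = 2.0000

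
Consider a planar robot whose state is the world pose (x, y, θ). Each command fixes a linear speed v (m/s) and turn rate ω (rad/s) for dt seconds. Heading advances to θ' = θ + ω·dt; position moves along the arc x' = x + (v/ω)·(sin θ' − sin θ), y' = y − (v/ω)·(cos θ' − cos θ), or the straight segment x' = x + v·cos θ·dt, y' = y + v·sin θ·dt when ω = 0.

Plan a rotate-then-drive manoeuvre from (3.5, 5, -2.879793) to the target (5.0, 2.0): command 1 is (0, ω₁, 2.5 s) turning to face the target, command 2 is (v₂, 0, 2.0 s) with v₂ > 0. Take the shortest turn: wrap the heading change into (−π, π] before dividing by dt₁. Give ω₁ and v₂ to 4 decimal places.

ω₁ = 0.7091, v₂ = 1.6771

heading to target = atan2(2−5, 5−3.5) = -1.1071
Δθ = wrap(-1.1071 − -2.8798) = 1.7726; ω₁ = Δθ/dt₁ = 0.7091
distance = √((5−3.5)² + (2−5)²) = 3.3541; v₂ = distance/dt₂ = 1.6771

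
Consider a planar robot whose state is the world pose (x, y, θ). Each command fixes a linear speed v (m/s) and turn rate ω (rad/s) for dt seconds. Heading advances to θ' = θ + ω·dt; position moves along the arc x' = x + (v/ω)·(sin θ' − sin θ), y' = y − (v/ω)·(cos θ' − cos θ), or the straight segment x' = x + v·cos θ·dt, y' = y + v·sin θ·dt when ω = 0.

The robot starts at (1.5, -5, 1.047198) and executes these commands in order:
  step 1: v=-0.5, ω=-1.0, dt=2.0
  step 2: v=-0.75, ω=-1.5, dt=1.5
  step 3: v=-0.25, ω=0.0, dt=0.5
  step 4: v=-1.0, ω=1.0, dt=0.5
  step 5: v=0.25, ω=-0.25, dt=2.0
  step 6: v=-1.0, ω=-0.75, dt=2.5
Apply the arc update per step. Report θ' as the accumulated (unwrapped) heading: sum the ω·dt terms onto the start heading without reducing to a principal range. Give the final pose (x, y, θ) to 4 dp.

step 1: θ'=-0.9528 (R=0.5000) → pose (0.6595, -5.0397, -0.9528)
step 2: θ'=-3.2028 (R=0.5000) → pose (1.0976, -4.2509, -3.2028)
step 3: θ'=-3.2028 (straight) → pose (1.2223, -4.2586, -3.2028)
step 4: θ'=-2.7028 (R=-1.0000) → pose (1.7084, -4.1657, -2.7028)
step 5: θ'=-3.2028 (R=-1.0000) → pose (1.2223, -4.2586, -3.2028)
step 6: θ'=-5.0778 (R=1.3333) → pose (2.3861, -6.0659, -5.0778)

(2.3861, -6.0659, -5.0778)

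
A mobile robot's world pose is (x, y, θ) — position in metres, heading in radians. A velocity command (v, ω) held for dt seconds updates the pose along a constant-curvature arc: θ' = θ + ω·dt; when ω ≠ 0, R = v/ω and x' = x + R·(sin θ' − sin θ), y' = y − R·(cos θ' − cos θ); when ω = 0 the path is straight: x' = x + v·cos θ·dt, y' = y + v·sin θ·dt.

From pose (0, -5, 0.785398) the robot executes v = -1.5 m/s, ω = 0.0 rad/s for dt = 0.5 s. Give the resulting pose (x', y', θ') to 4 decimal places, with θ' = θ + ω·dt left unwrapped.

(-0.5303, -5.5303, 0.7854)

θ' = 0.7854 + 0.0·0.5 = 0.7854
ω = 0 → straight: x' = 0 + -1.5·cos(0.7854)·0.5 = -0.5303
y' = -5 + -1.5·sin(0.7854)·0.5 = -5.5303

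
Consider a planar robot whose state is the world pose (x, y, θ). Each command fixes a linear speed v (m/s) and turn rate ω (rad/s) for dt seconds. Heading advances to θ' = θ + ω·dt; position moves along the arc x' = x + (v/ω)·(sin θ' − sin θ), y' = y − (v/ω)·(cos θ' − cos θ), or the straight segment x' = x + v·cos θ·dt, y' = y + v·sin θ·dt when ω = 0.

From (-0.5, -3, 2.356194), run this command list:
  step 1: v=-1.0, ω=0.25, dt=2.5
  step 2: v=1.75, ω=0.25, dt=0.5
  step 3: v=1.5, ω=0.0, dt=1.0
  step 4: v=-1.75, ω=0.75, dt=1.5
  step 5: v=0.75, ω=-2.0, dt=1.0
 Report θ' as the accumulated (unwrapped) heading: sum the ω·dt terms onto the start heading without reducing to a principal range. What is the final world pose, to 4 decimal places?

(0.8427, -2.7862, 2.2312)

step 1: θ'=2.9812 (R=-4.0000) → pose (1.6896, -4.1202, 2.9812)
step 2: θ'=3.1062 (R=7.0000) → pose (0.8193, -4.0348, 3.1062)
step 3: θ'=3.1062 (straight) → pose (-0.6797, -3.9817, 3.1062)
step 4: θ'=4.2312 (R=-2.3333) → pose (1.4712, -2.7298, 4.2312)
step 5: θ'=2.2312 (R=-0.3750) → pose (0.8427, -2.7862, 2.2312)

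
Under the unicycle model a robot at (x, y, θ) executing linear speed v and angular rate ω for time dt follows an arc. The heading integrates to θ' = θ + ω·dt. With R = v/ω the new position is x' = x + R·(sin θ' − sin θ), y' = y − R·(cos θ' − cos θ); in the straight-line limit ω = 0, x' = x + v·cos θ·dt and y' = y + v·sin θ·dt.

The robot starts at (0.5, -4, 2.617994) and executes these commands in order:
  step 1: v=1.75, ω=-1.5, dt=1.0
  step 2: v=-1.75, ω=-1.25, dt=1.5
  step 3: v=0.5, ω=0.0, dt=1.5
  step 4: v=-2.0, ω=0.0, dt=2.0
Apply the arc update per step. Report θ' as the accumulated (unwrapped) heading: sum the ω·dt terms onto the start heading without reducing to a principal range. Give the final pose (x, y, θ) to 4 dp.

step 1: θ'=1.1180 (R=-1.1667) → pose (0.0342, -2.4792, 1.1180)
step 2: θ'=-0.7570 (R=1.4000) → pose (-2.1861, -2.8844, -0.7570)
step 3: θ'=-0.7570 (straight) → pose (-1.6410, -3.3995, -0.7570)
step 4: θ'=-0.7570 (straight) → pose (-4.5485, -0.6525, -0.7570)

(-4.5485, -0.6525, -0.7570)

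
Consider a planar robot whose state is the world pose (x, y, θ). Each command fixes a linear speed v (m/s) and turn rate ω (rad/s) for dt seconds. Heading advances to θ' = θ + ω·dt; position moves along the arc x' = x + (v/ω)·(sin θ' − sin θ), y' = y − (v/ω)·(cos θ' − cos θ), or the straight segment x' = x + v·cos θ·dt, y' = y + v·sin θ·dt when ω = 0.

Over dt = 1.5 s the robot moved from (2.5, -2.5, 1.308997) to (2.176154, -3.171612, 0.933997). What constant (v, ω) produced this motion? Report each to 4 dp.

v = -0.5000, ω = -0.2500

Δθ = 0.933997 − 1.308997 = -0.375000
ω = Δθ/dt = -0.375000/1.5 = -0.2500
R = −Δy/(cos θ' − cos θ) = 2.0000
v = R·ω = 2.0000·-0.2500 = -0.5000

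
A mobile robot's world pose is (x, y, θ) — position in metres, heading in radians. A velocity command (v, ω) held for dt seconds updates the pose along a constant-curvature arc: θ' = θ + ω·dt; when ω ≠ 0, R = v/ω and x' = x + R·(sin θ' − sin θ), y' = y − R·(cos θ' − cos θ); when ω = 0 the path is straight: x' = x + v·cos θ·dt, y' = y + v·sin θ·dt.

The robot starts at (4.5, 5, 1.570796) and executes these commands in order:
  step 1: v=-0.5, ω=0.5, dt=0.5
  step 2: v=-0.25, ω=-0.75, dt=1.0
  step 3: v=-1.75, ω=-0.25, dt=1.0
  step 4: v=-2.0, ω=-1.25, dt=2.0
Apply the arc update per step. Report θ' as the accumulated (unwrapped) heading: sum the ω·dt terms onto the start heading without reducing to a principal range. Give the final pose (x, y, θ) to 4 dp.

(0.7181, 4.3586, -1.6792)

step 1: θ'=1.8208 (R=-1.0000) → pose (4.5311, 4.7526, 1.8208)
step 2: θ'=1.0708 (R=0.3333) → pose (4.5006, 4.5103, 1.0708)
step 3: θ'=0.8208 (R=7.0000) → pose (3.4794, 3.0948, 0.8208)
step 4: θ'=-1.6792 (R=1.6000) → pose (0.7181, 4.3586, -1.6792)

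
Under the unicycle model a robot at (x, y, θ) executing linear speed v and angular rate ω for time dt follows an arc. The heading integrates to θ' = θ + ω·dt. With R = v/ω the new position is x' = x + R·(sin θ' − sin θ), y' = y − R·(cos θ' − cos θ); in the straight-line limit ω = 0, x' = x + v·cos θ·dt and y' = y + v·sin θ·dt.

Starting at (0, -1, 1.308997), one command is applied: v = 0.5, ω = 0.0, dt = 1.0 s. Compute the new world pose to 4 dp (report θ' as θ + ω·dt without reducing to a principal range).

θ' = 1.3090 + 0.0·1.0 = 1.3090
ω = 0 → straight: x' = 0 + 0.5·cos(1.3090)·1.0 = 0.1294
y' = -1 + 0.5·sin(1.3090)·1.0 = -0.5170

(0.1294, -0.5170, 1.3090)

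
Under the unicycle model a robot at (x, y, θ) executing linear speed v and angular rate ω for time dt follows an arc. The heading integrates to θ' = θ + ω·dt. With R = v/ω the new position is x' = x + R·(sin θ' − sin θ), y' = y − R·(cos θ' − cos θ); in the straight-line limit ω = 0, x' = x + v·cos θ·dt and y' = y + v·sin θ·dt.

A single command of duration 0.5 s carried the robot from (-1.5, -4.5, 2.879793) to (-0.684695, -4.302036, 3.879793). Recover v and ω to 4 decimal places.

Δθ = 3.879793 − 2.879793 = 1.000000
ω = Δθ/dt = 1.000000/0.5 = 2.0000
R = Δx/(sin θ' − sin θ) = -0.8750
v = R·ω = -0.8750·2.0000 = -1.7500

v = -1.7500, ω = 2.0000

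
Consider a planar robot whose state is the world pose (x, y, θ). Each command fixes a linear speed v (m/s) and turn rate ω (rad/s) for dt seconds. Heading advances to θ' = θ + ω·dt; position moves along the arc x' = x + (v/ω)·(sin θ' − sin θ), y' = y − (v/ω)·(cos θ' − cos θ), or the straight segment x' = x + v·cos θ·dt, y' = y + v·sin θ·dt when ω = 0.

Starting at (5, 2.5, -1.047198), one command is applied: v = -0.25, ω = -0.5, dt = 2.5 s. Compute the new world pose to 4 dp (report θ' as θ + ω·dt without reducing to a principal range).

θ' = -1.0472 + -0.5·2.5 = -2.2972
R = v/ω = -0.25/-0.5 = 0.5000
x' = 5 + 0.5000·(sin -2.2972 − sin -1.0472) = 5.0592
y' = 2.5 − 0.5000·(cos -2.2972 − cos -1.0472) = 3.0821

(5.0592, 3.0821, -2.2972)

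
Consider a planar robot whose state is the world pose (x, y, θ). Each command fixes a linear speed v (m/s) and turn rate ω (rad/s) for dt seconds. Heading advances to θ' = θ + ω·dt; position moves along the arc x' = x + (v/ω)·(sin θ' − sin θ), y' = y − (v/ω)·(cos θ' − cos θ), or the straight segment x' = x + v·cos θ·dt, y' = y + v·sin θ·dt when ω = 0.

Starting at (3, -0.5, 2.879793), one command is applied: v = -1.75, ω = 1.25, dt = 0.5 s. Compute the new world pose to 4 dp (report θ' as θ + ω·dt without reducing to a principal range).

(3.8597, -0.4564, 3.5048)

θ' = 2.8798 + 1.25·0.5 = 3.5048
R = v/ω = -1.75/1.25 = -1.4000
x' = 3 + -1.4000·(sin 3.5048 − sin 2.8798) = 3.8597
y' = -0.5 − -1.4000·(cos 3.5048 − cos 2.8798) = -0.4564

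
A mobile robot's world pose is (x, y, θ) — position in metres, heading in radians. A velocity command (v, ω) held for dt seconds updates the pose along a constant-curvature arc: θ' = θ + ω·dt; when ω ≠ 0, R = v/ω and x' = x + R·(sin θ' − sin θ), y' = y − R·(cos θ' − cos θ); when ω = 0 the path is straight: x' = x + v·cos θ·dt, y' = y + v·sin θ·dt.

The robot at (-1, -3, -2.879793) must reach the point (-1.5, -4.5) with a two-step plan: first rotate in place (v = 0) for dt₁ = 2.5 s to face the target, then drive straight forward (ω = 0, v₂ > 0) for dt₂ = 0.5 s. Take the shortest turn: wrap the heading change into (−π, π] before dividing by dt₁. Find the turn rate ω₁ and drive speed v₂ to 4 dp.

heading to target = atan2(-4.5−-3, -1.5−-1) = -1.8925
Δθ = wrap(-1.8925 − -2.8798) = 0.9872; ω₁ = Δθ/dt₁ = 0.3949
distance = √((-1.5−-1)² + (-4.5−-3)²) = 1.5811; v₂ = distance/dt₂ = 3.1623

ω₁ = 0.3949, v₂ = 3.1623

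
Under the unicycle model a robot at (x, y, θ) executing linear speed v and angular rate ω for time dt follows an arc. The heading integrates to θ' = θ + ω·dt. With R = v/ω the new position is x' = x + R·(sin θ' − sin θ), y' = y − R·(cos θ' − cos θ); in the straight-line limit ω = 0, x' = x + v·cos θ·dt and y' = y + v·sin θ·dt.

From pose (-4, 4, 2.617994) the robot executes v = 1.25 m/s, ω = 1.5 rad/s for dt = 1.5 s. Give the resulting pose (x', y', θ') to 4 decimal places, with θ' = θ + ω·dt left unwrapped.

θ' = 2.6180 + 1.5·1.5 = 4.8680
R = v/ω = 1.25/1.5 = 0.8333
x' = -4 + 0.8333·(sin 4.8680 − sin 2.6180) = -5.2399
y' = 4 − 0.8333·(cos 4.8680 − cos 2.6180) = 3.1492

(-5.2399, 3.1492, 4.8680)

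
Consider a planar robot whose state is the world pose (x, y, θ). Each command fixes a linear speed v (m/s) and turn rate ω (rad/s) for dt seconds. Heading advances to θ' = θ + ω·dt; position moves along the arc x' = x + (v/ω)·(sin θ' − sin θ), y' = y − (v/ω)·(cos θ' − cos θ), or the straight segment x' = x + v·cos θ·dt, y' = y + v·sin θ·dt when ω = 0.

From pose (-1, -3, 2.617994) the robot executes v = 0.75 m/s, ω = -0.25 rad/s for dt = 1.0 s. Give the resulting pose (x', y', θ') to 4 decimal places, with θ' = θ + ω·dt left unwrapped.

(-1.5961, -2.5481, 2.3680)

θ' = 2.6180 + -0.25·1.0 = 2.3680
R = v/ω = 0.75/-0.25 = -3.0000
x' = -1 + -3.0000·(sin 2.3680 − sin 2.6180) = -1.5961
y' = -3 − -3.0000·(cos 2.3680 − cos 2.6180) = -2.5481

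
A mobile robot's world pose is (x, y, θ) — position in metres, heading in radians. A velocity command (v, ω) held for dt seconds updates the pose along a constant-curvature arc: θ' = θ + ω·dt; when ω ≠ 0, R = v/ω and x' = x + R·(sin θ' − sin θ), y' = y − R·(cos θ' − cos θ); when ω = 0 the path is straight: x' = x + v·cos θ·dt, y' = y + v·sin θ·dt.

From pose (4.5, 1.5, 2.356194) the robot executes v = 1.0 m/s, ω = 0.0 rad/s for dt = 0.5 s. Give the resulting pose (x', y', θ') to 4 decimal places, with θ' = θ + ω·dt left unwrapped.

θ' = 2.3562 + 0.0·0.5 = 2.3562
ω = 0 → straight: x' = 4.5 + 1.0·cos(2.3562)·0.5 = 4.1464
y' = 1.5 + 1.0·sin(2.3562)·0.5 = 1.8536

(4.1464, 1.8536, 2.3562)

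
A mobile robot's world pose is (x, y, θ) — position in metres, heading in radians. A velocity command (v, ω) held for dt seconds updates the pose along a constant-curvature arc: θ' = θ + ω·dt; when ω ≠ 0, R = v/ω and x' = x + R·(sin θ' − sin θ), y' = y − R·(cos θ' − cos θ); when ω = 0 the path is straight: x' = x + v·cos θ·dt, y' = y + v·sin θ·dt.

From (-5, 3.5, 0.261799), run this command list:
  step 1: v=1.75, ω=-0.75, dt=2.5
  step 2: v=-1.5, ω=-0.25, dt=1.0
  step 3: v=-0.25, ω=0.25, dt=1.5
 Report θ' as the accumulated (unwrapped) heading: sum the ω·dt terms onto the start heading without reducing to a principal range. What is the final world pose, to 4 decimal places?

(-1.7765, 2.9932, -1.4882)

step 1: θ'=-1.6132 (R=-2.3333) → pose (-2.0649, 1.1473, -1.6132)
step 2: θ'=-1.8632 (R=6.0000) → pose (-1.8156, 2.6224, -1.8632)
step 3: θ'=-1.4882 (R=-1.0000) → pose (-1.7765, 2.9932, -1.4882)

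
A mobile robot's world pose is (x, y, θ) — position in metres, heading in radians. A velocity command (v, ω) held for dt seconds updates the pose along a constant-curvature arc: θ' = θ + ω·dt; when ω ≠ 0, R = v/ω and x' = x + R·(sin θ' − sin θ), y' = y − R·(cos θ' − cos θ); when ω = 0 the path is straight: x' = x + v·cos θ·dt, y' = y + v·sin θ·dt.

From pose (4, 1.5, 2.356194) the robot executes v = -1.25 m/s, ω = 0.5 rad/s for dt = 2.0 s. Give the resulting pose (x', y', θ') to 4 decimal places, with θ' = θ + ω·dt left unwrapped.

(6.3002, 0.8251, 3.3562)

θ' = 2.3562 + 0.5·2.0 = 3.3562
R = v/ω = -1.25/0.5 = -2.5000
x' = 4 + -2.5000·(sin 3.3562 − sin 2.3562) = 6.3002
y' = 1.5 − -2.5000·(cos 3.3562 − cos 2.3562) = 0.8251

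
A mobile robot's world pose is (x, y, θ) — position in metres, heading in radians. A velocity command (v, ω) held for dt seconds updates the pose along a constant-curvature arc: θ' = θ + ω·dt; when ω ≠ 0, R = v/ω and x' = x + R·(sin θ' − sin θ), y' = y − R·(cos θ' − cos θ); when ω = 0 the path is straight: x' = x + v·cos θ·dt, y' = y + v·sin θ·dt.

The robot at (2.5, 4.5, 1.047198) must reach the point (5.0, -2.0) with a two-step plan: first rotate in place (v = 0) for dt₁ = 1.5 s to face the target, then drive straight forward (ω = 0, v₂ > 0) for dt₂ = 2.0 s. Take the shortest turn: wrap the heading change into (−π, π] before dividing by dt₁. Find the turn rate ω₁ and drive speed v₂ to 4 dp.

ω₁ = -1.5005, v₂ = 3.4821

heading to target = atan2(-2−4.5, 5−2.5) = -1.2036
Δθ = wrap(-1.2036 − 1.0472) = -2.2508; ω₁ = Δθ/dt₁ = -1.5005
distance = √((5−2.5)² + (-2−4.5)²) = 6.9642; v₂ = distance/dt₂ = 3.4821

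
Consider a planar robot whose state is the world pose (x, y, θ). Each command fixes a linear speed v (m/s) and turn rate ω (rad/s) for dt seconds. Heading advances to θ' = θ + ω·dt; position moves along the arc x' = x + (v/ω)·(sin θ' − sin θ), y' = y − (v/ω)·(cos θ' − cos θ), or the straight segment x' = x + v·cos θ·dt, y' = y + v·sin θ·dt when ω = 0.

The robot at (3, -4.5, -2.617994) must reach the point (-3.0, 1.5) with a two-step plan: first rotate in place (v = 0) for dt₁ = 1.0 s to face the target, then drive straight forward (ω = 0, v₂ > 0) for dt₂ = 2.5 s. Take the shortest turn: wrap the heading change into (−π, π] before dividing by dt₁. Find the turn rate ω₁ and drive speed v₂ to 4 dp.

ω₁ = -1.3090, v₂ = 3.3941

heading to target = atan2(1.5−-4.5, -3−3) = 2.3562
Δθ = wrap(2.3562 − -2.6180) = -1.3090; ω₁ = Δθ/dt₁ = -1.3090
distance = √((-3−3)² + (1.5−-4.5)²) = 8.4853; v₂ = distance/dt₂ = 3.3941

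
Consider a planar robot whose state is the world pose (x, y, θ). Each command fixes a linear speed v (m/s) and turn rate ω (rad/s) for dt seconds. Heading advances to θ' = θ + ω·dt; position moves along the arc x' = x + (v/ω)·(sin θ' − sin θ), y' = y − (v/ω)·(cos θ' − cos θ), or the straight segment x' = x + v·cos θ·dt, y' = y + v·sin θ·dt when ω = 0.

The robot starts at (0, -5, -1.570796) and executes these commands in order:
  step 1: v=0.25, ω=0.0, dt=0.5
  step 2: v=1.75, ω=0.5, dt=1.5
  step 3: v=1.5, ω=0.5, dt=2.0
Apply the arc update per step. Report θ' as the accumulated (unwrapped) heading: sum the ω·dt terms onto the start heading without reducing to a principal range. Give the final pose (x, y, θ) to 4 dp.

step 1: θ'=-1.5708 (straight) → pose (0.0000, -5.1250, -1.5708)
step 2: θ'=-0.8208 (R=3.5000) → pose (0.9391, -7.5107, -0.8208)
step 3: θ'=0.1792 (R=3.0000) → pose (3.6689, -8.4178, 0.1792)

(3.6689, -8.4178, 0.1792)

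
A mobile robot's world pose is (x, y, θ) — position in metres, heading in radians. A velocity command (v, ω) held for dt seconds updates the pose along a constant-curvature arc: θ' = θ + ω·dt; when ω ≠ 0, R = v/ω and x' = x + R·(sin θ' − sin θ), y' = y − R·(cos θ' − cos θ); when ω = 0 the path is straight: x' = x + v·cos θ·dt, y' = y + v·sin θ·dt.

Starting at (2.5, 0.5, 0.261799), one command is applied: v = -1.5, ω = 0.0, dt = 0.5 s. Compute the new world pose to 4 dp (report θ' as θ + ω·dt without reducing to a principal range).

θ' = 0.2618 + 0.0·0.5 = 0.2618
ω = 0 → straight: x' = 2.5 + -1.5·cos(0.2618)·0.5 = 1.7756
y' = 0.5 + -1.5·sin(0.2618)·0.5 = 0.3059

(1.7756, 0.3059, 0.2618)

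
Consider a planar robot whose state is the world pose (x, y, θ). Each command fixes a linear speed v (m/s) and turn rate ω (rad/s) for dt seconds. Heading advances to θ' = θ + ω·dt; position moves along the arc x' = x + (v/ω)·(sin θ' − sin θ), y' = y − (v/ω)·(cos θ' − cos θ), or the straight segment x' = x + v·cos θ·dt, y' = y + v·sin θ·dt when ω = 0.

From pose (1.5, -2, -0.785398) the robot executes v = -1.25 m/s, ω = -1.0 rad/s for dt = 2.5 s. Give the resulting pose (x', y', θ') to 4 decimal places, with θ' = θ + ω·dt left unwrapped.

(2.5630, 0.1210, -3.2854)

θ' = -0.7854 + -1.0·2.5 = -3.2854
R = v/ω = -1.25/-1.0 = 1.2500
x' = 1.5 + 1.2500·(sin -3.2854 − sin -0.7854) = 2.5630
y' = -2 − 1.2500·(cos -3.2854 − cos -0.7854) = 0.1210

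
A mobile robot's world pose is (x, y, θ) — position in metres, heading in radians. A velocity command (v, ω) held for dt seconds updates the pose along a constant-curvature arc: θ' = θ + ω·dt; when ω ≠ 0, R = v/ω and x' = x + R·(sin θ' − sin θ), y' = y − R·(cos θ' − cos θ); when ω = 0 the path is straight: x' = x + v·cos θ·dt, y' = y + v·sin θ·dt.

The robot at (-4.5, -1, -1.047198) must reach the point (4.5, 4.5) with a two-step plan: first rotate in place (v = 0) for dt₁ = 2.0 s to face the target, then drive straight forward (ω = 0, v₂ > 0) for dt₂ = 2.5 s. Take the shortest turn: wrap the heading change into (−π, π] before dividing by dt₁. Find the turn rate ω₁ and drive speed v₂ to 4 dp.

heading to target = atan2(4.5−-1, 4.5−-4.5) = 0.5485
Δθ = wrap(0.5485 − -1.0472) = 1.5957; ω₁ = Δθ/dt₁ = 0.7979
distance = √((4.5−-4.5)² + (4.5−-1)²) = 10.5475; v₂ = distance/dt₂ = 4.2190

ω₁ = 0.7979, v₂ = 4.2190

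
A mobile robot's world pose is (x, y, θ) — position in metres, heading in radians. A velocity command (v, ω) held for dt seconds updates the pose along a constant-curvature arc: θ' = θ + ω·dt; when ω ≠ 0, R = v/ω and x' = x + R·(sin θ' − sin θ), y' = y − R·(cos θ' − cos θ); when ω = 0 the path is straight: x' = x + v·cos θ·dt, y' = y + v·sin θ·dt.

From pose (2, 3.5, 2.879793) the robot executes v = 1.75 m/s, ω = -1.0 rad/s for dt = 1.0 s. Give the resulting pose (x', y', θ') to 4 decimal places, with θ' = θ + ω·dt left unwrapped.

θ' = 2.8798 + -1.0·1.0 = 1.8798
R = v/ω = 1.75/-1.0 = -1.7500
x' = 2 + -1.7500·(sin 1.8798 − sin 2.8798) = 0.7858
y' = 3.5 − -1.7500·(cos 1.8798 − cos 2.8798) = 4.6582

(0.7858, 4.6582, 1.8798)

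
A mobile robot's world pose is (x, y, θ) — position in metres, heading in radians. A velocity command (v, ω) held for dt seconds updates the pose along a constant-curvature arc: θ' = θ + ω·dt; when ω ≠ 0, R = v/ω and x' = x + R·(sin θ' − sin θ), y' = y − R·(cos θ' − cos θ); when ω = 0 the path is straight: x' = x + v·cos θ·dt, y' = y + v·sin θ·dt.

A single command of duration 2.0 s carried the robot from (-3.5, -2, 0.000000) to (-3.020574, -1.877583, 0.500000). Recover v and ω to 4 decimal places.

v = 0.2500, ω = 0.2500

Δθ = 0.500000 − 0.000000 = 0.500000
ω = Δθ/dt = 0.500000/2.0 = 0.2500
R = Δx/(sin θ' − sin θ) = 1.0000
v = R·ω = 1.0000·0.2500 = 0.2500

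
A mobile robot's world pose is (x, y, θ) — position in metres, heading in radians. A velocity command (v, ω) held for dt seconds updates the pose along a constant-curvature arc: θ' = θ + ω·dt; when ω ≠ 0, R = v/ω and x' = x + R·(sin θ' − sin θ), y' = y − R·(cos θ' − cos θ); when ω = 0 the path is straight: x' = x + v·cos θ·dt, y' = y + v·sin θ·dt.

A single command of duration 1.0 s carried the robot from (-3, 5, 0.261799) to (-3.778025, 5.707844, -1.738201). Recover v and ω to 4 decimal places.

v = -1.2500, ω = -2.0000

Δθ = -1.738201 − 0.261799 = -2.000000
ω = Δθ/dt = -2.000000/1.0 = -2.0000
R = Δx/(sin θ' − sin θ) = 0.6250
v = R·ω = 0.6250·-2.0000 = -1.2500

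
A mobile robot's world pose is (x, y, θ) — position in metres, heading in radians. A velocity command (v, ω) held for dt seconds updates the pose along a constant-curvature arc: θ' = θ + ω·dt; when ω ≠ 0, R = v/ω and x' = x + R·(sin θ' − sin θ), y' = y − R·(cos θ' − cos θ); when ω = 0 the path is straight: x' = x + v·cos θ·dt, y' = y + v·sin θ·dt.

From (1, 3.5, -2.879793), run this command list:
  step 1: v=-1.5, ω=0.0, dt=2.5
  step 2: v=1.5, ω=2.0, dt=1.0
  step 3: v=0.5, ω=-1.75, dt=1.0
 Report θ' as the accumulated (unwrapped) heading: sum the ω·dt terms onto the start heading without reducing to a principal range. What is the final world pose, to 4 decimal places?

step 1: θ'=-2.8798 (straight) → pose (4.6222, 4.4706, -2.8798)
step 2: θ'=-0.8798 (R=0.7500) → pose (4.2384, 3.2681, -0.8798)
step 3: θ'=-2.6298 (R=-0.2857) → pose (4.1581, 2.8370, -2.6298)

(4.1581, 2.8370, -2.6298)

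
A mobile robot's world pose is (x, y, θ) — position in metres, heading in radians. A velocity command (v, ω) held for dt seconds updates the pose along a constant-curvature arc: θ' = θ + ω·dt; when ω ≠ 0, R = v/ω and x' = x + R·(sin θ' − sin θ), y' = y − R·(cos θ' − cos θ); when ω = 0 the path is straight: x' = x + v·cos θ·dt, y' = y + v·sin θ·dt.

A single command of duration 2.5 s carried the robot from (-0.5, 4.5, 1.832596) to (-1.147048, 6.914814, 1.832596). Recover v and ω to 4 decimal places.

v = 1.0000, ω = 0.0000

Δθ = 1.832596 − 1.832596 = 0.000000
ω = Δθ/dt = 0.000000/2.5 = 0.0000
ω = 0 → v = (Δx·cos θ + Δy·sin θ)/dt = 1.0000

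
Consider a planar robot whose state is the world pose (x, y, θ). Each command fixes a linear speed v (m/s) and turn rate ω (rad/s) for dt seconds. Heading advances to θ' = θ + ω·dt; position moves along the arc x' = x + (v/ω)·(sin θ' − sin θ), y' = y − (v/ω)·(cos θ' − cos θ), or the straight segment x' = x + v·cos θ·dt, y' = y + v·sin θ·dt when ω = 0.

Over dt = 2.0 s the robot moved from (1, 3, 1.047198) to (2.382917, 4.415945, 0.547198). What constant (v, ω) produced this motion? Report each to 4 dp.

v = 1.0000, ω = -0.2500

Δθ = 0.547198 − 1.047198 = -0.500000
ω = Δθ/dt = -0.500000/2.0 = -0.2500
R = −Δy/(cos θ' − cos θ) = -4.0000
v = R·ω = -4.0000·-0.2500 = 1.0000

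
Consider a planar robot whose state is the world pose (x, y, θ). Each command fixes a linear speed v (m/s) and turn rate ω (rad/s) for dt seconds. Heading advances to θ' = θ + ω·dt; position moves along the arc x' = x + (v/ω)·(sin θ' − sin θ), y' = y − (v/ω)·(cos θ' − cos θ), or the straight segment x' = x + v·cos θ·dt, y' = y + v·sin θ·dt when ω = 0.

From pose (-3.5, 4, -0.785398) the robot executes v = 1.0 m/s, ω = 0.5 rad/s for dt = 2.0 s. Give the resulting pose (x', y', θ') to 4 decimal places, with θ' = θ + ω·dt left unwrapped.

(-1.6599, 3.4601, 0.2146)

θ' = -0.7854 + 0.5·2.0 = 0.2146
R = v/ω = 1.0/0.5 = 2.0000
x' = -3.5 + 2.0000·(sin 0.2146 − sin -0.7854) = -1.6599
y' = 4 − 2.0000·(cos 0.2146 − cos -0.7854) = 3.4601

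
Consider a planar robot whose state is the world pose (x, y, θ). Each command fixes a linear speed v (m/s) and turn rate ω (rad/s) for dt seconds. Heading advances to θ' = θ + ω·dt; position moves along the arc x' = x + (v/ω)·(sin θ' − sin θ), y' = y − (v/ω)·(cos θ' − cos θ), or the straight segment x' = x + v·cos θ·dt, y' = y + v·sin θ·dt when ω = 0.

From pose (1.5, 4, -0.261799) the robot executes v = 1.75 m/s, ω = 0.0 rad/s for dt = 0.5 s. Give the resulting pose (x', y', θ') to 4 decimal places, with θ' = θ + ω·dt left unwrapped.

θ' = -0.2618 + 0.0·0.5 = -0.2618
ω = 0 → straight: x' = 1.5 + 1.75·cos(-0.2618)·0.5 = 2.3452
y' = 4 + 1.75·sin(-0.2618)·0.5 = 3.7735

(2.3452, 3.7735, -0.2618)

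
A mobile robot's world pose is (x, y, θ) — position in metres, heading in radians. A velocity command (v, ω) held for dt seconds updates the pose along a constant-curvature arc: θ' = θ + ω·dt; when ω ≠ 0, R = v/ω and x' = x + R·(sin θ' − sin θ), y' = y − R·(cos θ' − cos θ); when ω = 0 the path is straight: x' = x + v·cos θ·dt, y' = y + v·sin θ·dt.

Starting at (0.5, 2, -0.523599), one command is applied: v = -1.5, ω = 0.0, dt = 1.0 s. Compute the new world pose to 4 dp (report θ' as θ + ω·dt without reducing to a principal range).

θ' = -0.5236 + 0.0·1.0 = -0.5236
ω = 0 → straight: x' = 0.5 + -1.5·cos(-0.5236)·1.0 = -0.7990
y' = 2 + -1.5·sin(-0.5236)·1.0 = 2.7500

(-0.7990, 2.7500, -0.5236)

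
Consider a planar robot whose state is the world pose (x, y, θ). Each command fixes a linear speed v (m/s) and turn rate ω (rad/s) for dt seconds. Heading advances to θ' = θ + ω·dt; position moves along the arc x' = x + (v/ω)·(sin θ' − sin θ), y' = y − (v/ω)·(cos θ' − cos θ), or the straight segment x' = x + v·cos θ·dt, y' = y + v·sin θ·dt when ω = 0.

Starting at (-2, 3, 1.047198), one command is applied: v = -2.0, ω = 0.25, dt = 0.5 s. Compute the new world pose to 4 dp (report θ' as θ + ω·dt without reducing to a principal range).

(-2.4446, 2.1050, 1.1722)

θ' = 1.0472 + 0.25·0.5 = 1.1722
R = v/ω = -2.0/0.25 = -8.0000
x' = -2 + -8.0000·(sin 1.1722 − sin 1.0472) = -2.4446
y' = 3 − -8.0000·(cos 1.1722 − cos 1.0472) = 2.1050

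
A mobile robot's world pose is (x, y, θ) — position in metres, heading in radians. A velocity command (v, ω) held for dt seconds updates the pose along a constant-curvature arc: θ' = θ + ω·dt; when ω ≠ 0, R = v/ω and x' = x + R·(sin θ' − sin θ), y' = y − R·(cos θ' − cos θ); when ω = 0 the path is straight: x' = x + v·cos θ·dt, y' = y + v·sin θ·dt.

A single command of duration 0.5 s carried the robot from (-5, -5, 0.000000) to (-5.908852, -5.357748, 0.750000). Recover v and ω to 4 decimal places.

v = -2.0000, ω = 1.5000

Δθ = 0.750000 − 0.000000 = 0.750000
ω = Δθ/dt = 0.750000/0.5 = 1.5000
R = Δx/(sin θ' − sin θ) = -1.3333
v = R·ω = -1.3333·1.5000 = -2.0000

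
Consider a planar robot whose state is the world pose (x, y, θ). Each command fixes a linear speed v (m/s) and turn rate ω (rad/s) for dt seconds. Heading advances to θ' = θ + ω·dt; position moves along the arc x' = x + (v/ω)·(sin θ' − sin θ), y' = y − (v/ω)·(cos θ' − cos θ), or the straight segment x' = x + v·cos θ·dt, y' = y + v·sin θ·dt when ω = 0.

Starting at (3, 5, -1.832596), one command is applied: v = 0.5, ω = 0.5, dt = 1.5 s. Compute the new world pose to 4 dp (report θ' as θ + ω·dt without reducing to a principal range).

(3.0827, 4.2721, -1.0826)

θ' = -1.8326 + 0.5·1.5 = -1.0826
R = v/ω = 0.5/0.5 = 1.0000
x' = 3 + 1.0000·(sin -1.0826 − sin -1.8326) = 3.0827
y' = 5 − 1.0000·(cos -1.0826 − cos -1.8326) = 4.2721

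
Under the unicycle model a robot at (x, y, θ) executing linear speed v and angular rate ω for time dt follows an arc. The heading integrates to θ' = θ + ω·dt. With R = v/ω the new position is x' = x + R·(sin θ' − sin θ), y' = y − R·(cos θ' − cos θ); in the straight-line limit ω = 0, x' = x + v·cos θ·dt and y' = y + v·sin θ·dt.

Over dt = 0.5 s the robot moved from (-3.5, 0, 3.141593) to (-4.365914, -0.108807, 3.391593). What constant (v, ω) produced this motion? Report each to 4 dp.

Δθ = 3.391593 − 3.141593 = 0.250000
ω = Δθ/dt = 0.250000/0.5 = 0.5000
R = Δx/(sin θ' − sin θ) = 3.5000
v = R·ω = 3.5000·0.5000 = 1.7500

v = 1.7500, ω = 0.5000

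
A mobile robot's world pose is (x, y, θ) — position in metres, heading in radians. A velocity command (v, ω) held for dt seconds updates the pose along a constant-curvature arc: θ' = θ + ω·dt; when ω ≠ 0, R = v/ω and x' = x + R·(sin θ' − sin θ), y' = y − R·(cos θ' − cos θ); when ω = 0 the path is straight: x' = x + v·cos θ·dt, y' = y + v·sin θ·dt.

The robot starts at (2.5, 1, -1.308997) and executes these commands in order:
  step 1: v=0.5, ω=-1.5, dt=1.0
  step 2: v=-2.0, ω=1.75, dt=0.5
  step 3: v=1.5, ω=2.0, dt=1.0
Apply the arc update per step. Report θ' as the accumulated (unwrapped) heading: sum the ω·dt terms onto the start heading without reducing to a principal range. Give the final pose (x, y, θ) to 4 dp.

(3.7326, 0.2580, 0.0660)

step 1: θ'=-2.8090 (R=-0.3333) → pose (2.2869, 0.5987, -2.8090)
step 2: θ'=-1.9340 (R=-1.1429) → pose (2.9820, 1.2729, -1.9340)
step 3: θ'=0.0660 (R=0.7500) → pose (3.7326, 0.2580, 0.0660)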